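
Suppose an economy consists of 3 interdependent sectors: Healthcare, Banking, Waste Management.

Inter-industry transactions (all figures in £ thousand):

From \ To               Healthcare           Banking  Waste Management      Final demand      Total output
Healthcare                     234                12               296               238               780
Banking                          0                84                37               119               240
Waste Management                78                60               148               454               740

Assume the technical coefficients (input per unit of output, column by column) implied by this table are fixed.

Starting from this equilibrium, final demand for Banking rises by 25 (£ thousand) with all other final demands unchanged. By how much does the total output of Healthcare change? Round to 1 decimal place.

Technical coefficients a_ij = z_ij / X_j:
  a_HH = 234/780 = 0.30, a_BH = 0/780 = 0.00, a_WH = 78/780 = 0.10
  a_HB = 12/240 = 0.05, a_BB = 84/240 = 0.35, a_WB = 60/240 = 0.25
  a_HW = 296/740 = 0.40, a_BW = 37/740 = 0.05, a_WW = 148/740 = 0.20
I − A =
  [   0.70    -0.05    -0.40]
  [   0.00     0.65    -0.05]
  [  -0.10    -0.25     0.80]
Cofactors of I−A, C_ij = (−1)^(i+j)·(minor ij) (rows/columns in the sector order above):
  C_11 = (0.65)(0.80) − (-0.05)(-0.25) = 0.5075
  C_12 = −[(0.00)(0.80) − (-0.05)(-0.10)] = 0.0050
  C_13 = (0.00)(-0.25) − (0.65)(-0.10) = 0.0650
  C_21 = −[(-0.05)(0.80) − (-0.40)(-0.25)] = 0.1400
  C_22 = (0.70)(0.80) − (-0.40)(-0.10) = 0.5200
  C_23 = −[(0.70)(-0.25) − (-0.05)(-0.10)] = 0.1800
  C_31 = (-0.05)(-0.05) − (-0.40)(0.65) = 0.2625
  C_32 = −[(0.70)(-0.05) − (-0.40)(0.00)] = 0.0350
  C_33 = (0.70)(0.65) − (-0.05)(0.00) = 0.4550
det(I−A) = Σ_j (I−A)_1j·C_1j = (0.70)(0.5075) + (-0.05)(0.0050) + (-0.40)(0.0650) = 0.3290
adj(I−A) = Cᵀ =
  [ 0.5075   0.1400   0.2625]
  [ 0.0050   0.5200   0.0350]
  [ 0.0650   0.1800   0.4550]
(I − A)⁻¹ = adj(I−A) / det(I−A) ≈
  [   1.5426     0.4255     0.7979]
  [   0.0152     1.5805     0.1064]
  [   0.1976     0.5471     1.3830]
Δx = (I − A)⁻¹ Δd with Δd having +25 in the Banking component and 0 elsewhere.
So Δx_H = L_HB · (+25), where L_HB = adj(I−A)_HB / det(I−A) = 0.1400 / 0.3290.
Δx_H = 0.1400 × (+25) / 0.3290 = 3.50 / 0.3290 ≈ 10.6.

Δx_H = 10.6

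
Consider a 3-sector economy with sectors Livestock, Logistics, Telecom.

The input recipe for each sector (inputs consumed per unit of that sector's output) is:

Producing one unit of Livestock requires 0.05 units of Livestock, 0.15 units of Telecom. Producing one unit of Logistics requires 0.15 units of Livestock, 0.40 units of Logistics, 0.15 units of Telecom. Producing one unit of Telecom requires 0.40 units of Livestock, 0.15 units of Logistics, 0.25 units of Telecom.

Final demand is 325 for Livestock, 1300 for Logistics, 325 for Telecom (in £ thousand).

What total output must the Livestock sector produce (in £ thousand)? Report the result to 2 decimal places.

I − A =
  [   0.95    -0.15    -0.40]
  [   0.00     0.60    -0.15]
  [  -0.15    -0.15     0.75]
Cofactors of I−A, C_ij = (−1)^(i+j)·(minor ij) (rows/columns in the sector order above):
  C_11 = (0.60)(0.75) − (-0.15)(-0.15) = 0.4275
  C_12 = −[(0.00)(0.75) − (-0.15)(-0.15)] = 0.0225
  C_13 = (0.00)(-0.15) − (0.60)(-0.15) = 0.0900
  C_21 = −[(-0.15)(0.75) − (-0.40)(-0.15)] = 0.1725
  C_22 = (0.95)(0.75) − (-0.40)(-0.15) = 0.6525
  C_23 = −[(0.95)(-0.15) − (-0.15)(-0.15)] = 0.1650
  C_31 = (-0.15)(-0.15) − (-0.40)(0.60) = 0.2625
  C_32 = −[(0.95)(-0.15) − (-0.40)(0.00)] = 0.1425
  C_33 = (0.95)(0.60) − (-0.15)(0.00) = 0.5700
det(I−A) = Σ_j (I−A)_1j·C_1j = (0.95)(0.4275) + (-0.15)(0.0225) + (-0.40)(0.0900) = 0.36675
adj(I−A) = Cᵀ =
  [ 0.4275   0.1725   0.2625]
  [ 0.0225   0.6525   0.1425]
  [ 0.0900   0.1650   0.5700]
(I − A)⁻¹ = adj(I−A) / det(I−A) ≈
  [   1.1656     0.4703     0.7157]
  [   0.0613     1.7791     0.3885]
  [   0.2454     0.4499     1.5542]
x = (I − A)⁻¹ d = adj(I−A)·d / det(I−A), with det(I−A) = 0.36675:
  x_1 = (0.4275·325 + 0.1725·1300 + 0.2625·325) / 0.36675 = 448.50 / 0.36675 ≈ 1222.90
  x_2 = (0.0225·325 + 0.6525·1300 + 0.1425·325) / 0.36675 = 901.875 / 0.36675 ≈ 2459.10
  x_3 = (0.0900·325 + 0.1650·1300 + 0.5700·325) / 0.36675 = 429.00 / 0.36675 ≈ 1169.73

x_1 = 1222.90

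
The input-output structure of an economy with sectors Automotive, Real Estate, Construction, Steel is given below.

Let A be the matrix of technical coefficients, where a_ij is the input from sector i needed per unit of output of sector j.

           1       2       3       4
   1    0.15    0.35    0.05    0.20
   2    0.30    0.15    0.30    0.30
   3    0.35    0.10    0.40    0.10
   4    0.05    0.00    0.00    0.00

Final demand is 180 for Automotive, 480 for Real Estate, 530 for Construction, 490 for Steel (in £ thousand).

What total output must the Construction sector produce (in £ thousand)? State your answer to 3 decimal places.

I − A =
  [   0.85    -0.35    -0.05    -0.20]
  [  -0.30     0.85    -0.30    -0.30]
  [  -0.35    -0.10     0.60    -0.10]
  [  -0.05     0.00     0.00     1.00]
Compute the cofactors C_ij = (−1)^(i+j)·(3×3 minor ij) of I−A; the adjugate is their transpose:
adj(I−A) = Cᵀ =
  [ 0.480000   0.215000   0.147500   0.175250]
  [ 0.295500   0.486250   0.267750   0.231750]
  [ 0.333250   0.208250   0.603750   0.189500]
  [ 0.024000   0.010750   0.007375   0.291875]
det(I−A) = Σ_j (I−A)_1j·C_1j = (0.85)(0.480000) + (-0.35)(0.295500) + (-0.05)(0.333250) + (-0.20)(0.024000) = 0.2831125
(I − A)⁻¹ = adj(I−A) / det(I−A) ≈
  [   1.6954     0.7594     0.5210     0.6190]
  [   1.0438     1.7175     0.9457     0.8186]
  [   1.1771     0.7356     2.1325     0.6693]
  [   0.0848     0.0380     0.0260     1.0310]
x = (I − A)⁻¹ d = adj(I−A)·d / det(I−A), with det(I−A) = 0.2831125:
  x_1 = (0.480000·180 + 0.215000·480 + 0.147500·530 + 0.175250·490) / 0.2831125 = 353.6475 / 0.2831125 ≈ 1249.141
  x_2 = (0.295500·180 + 0.486250·480 + 0.267750·530 + 0.231750·490) / 0.2831125 = 542.055 / 0.2831125 ≈ 1914.628
  x_3 = (0.333250·180 + 0.208250·480 + 0.603750·530 + 0.189500·490) / 0.2831125 = 572.7875 / 0.2831125 ≈ 2023.180
  x_4 = (0.024000·180 + 0.010750·480 + 0.007375·530 + 0.291875·490) / 0.2831125 = 156.4075 / 0.2831125 ≈ 552.457

x_3 = 2023.180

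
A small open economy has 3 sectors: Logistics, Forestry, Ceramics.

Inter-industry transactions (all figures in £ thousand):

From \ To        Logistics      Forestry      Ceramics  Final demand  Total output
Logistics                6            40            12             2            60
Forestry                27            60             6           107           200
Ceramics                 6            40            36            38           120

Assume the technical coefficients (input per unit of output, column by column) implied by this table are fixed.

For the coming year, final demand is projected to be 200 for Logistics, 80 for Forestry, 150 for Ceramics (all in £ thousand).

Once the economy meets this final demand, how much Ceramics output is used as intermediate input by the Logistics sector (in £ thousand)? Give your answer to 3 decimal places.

z_31 = 34.318

Technical coefficients a_ij = z_ij / X_j:
  a_11 = 6/60 = 0.10, a_21 = 27/60 = 0.45, a_31 = 6/60 = 0.10
  a_12 = 40/200 = 0.20, a_22 = 60/200 = 0.30, a_32 = 40/200 = 0.20
  a_13 = 12/120 = 0.10, a_23 = 6/120 = 0.05, a_33 = 36/120 = 0.30
I − A =
  [   0.90    -0.20    -0.10]
  [  -0.45     0.70    -0.05]
  [  -0.10    -0.20     0.70]
Cofactors of I−A, C_ij = (−1)^(i+j)·(minor ij) (rows/columns in the sector order above):
  C_11 = (0.70)(0.70) − (-0.05)(-0.20) = 0.4800
  C_12 = −[(-0.45)(0.70) − (-0.05)(-0.10)] = 0.3200
  C_13 = (-0.45)(-0.20) − (0.70)(-0.10) = 0.1600
  C_21 = −[(-0.20)(0.70) − (-0.10)(-0.20)] = 0.1600
  C_22 = (0.90)(0.70) − (-0.10)(-0.10) = 0.6200
  C_23 = −[(0.90)(-0.20) − (-0.20)(-0.10)] = 0.2000
  C_31 = (-0.20)(-0.05) − (-0.10)(0.70) = 0.0800
  C_32 = −[(0.90)(-0.05) − (-0.10)(-0.45)] = 0.0900
  C_33 = (0.90)(0.70) − (-0.20)(-0.45) = 0.5400
det(I−A) = Σ_j (I−A)_1j·C_1j = (0.90)(0.4800) + (-0.20)(0.3200) + (-0.10)(0.1600) = 0.3520
adj(I−A) = Cᵀ =
  [ 0.4800   0.1600   0.0800]
  [ 0.3200   0.6200   0.0900]
  [ 0.1600   0.2000   0.5400]
(I − A)⁻¹ = adj(I−A) / det(I−A) ≈
  [   1.3636     0.4545     0.2273]
  [   0.9091     1.7614     0.2557]
  [   0.4545     0.5682     1.5341]
First solve x = (I − A)⁻¹ d = adj(I−A)·d / det(I−A); in particular x_1 = (0.4800·200 + 0.1600·80 + 0.0800·150) / 0.3520 = 120.80 / 0.3520 ≈ 343.18182.
Intermediate flow from 3 to 1: z_31 = a_31 · x_1 = 0.10 × 120.80 / 0.3520 = 12.08 / 0.3520 ≈ 34.318.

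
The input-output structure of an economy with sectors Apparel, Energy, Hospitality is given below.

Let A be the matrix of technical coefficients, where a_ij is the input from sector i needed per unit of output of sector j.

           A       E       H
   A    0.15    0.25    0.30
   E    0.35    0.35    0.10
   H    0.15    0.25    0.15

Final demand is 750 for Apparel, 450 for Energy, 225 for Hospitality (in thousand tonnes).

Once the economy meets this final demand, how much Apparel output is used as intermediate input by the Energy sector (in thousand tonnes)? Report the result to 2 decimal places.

z_AE = 462.27

I − A =
  [   0.85    -0.25    -0.30]
  [  -0.35     0.65    -0.10]
  [  -0.15    -0.25     0.85]
Cofactors of I−A, C_ij = (−1)^(i+j)·(minor ij) (rows/columns in the sector order above):
  C_11 = (0.65)(0.85) − (-0.10)(-0.25) = 0.5275
  C_12 = −[(-0.35)(0.85) − (-0.10)(-0.15)] = 0.3125
  C_13 = (-0.35)(-0.25) − (0.65)(-0.15) = 0.1850
  C_21 = −[(-0.25)(0.85) − (-0.30)(-0.25)] = 0.2875
  C_22 = (0.85)(0.85) − (-0.30)(-0.15) = 0.6775
  C_23 = −[(0.85)(-0.25) − (-0.25)(-0.15)] = 0.2500
  C_31 = (-0.25)(-0.10) − (-0.30)(0.65) = 0.2200
  C_32 = −[(0.85)(-0.10) − (-0.30)(-0.35)] = 0.1900
  C_33 = (0.85)(0.65) − (-0.25)(-0.35) = 0.4650
det(I−A) = Σ_j (I−A)_1j·C_1j = (0.85)(0.5275) + (-0.25)(0.3125) + (-0.30)(0.1850) = 0.31475
adj(I−A) = Cᵀ =
  [ 0.5275   0.2875   0.2200]
  [ 0.3125   0.6775   0.1900]
  [ 0.1850   0.2500   0.4650]
(I − A)⁻¹ = adj(I−A) / det(I−A) ≈
  [   1.6759     0.9134     0.6990]
  [   0.9929     2.1525     0.6037]
  [   0.5878     0.7943     1.4774]
First solve x = (I − A)⁻¹ d = adj(I−A)·d / det(I−A); in particular x_E = (0.3125·750 + 0.6775·450 + 0.1900·225) / 0.31475 = 582.00 / 0.31475 ≈ 1849.0866.
Intermediate flow from A to E: z_AE = a_AE · x_E = 0.25 × 582.00 / 0.31475 = 145.50 / 0.31475 ≈ 462.27.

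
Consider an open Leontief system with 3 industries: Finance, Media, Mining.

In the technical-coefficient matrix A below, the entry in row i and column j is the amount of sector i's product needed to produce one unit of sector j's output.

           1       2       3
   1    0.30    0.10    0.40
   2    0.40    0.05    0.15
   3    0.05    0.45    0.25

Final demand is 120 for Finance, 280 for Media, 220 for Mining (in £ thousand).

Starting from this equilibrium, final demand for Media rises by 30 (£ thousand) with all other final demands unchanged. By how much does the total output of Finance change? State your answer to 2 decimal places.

Δx_1 = 23.20

I − A =
  [   0.70    -0.10    -0.40]
  [  -0.40     0.95    -0.15]
  [  -0.05    -0.45     0.75]
Cofactors of I−A, C_ij = (−1)^(i+j)·(minor ij) (rows/columns in the sector order above):
  C_11 = (0.95)(0.75) − (-0.15)(-0.45) = 0.6450
  C_12 = −[(-0.40)(0.75) − (-0.15)(-0.05)] = 0.3075
  C_13 = (-0.40)(-0.45) − (0.95)(-0.05) = 0.2275
  C_21 = −[(-0.10)(0.75) − (-0.40)(-0.45)] = 0.2550
  C_22 = (0.70)(0.75) − (-0.40)(-0.05) = 0.5050
  C_23 = −[(0.70)(-0.45) − (-0.10)(-0.05)] = 0.3200
  C_31 = (-0.10)(-0.15) − (-0.40)(0.95) = 0.3950
  C_32 = −[(0.70)(-0.15) − (-0.40)(-0.40)] = 0.2650
  C_33 = (0.70)(0.95) − (-0.10)(-0.40) = 0.6250
det(I−A) = Σ_j (I−A)_1j·C_1j = (0.70)(0.6450) + (-0.10)(0.3075) + (-0.40)(0.2275) = 0.32975
adj(I−A) = Cᵀ =
  [ 0.6450   0.2550   0.3950]
  [ 0.3075   0.5050   0.2650]
  [ 0.2275   0.3200   0.6250]
(I − A)⁻¹ = adj(I−A) / det(I−A) ≈
  [   1.9560     0.7733     1.1979]
  [   0.9325     1.5315     0.8036]
  [   0.6899     0.9704     1.8954]
Δx = (I − A)⁻¹ Δd with Δd having +30 in the Media component and 0 elsewhere.
So Δx_1 = L_12 · (+30), where L_12 = adj(I−A)_12 / det(I−A) = 0.2550 / 0.32975.
Δx_1 = 0.2550 × (+30) / 0.32975 = 7.65 / 0.32975 ≈ 23.20.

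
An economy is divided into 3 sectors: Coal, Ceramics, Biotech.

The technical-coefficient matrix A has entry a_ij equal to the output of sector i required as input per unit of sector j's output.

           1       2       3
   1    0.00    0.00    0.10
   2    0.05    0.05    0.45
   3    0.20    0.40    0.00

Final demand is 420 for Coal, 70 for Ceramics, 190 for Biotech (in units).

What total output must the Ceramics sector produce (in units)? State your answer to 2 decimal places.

x_2 = 285.51

I − A =
  [   1.00     0.00    -0.10]
  [  -0.05     0.95    -0.45]
  [  -0.20    -0.40     1.00]
Cofactors of I−A, C_ij = (−1)^(i+j)·(minor ij) (rows/columns in the sector order above):
  C_11 = (0.95)(1.00) − (-0.45)(-0.40) = 0.7700
  C_12 = −[(-0.05)(1.00) − (-0.45)(-0.20)] = 0.1400
  C_13 = (-0.05)(-0.40) − (0.95)(-0.20) = 0.2100
  C_21 = −[(0.00)(1.00) − (-0.10)(-0.40)] = 0.0400
  C_22 = (1.00)(1.00) − (-0.10)(-0.20) = 0.9800
  C_23 = −[(1.00)(-0.40) − (0.00)(-0.20)] = 0.4000
  C_31 = (0.00)(-0.45) − (-0.10)(0.95) = 0.0950
  C_32 = −[(1.00)(-0.45) − (-0.10)(-0.05)] = 0.4550
  C_33 = (1.00)(0.95) − (0.00)(-0.05) = 0.9500
det(I−A) = Σ_j (I−A)_1j·C_1j = (1.00)(0.7700) + (0.00)(0.1400) + (-0.10)(0.2100) = 0.7490
adj(I−A) = Cᵀ =
  [ 0.7700   0.0400   0.0950]
  [ 0.1400   0.9800   0.4550]
  [ 0.2100   0.4000   0.9500]
(I − A)⁻¹ = adj(I−A) / det(I−A) ≈
  [   1.0280     0.0534     0.1268]
  [   0.1869     1.3084     0.6075]
  [   0.2804     0.5340     1.2684]
x = (I − A)⁻¹ d = adj(I−A)·d / det(I−A), with det(I−A) = 0.7490:
  x_1 = (0.7700·420 + 0.0400·70 + 0.0950·190) / 0.7490 = 344.25 / 0.7490 ≈ 459.61
  x_2 = (0.1400·420 + 0.9800·70 + 0.4550·190) / 0.7490 = 213.85 / 0.7490 ≈ 285.51
  x_3 = (0.2100·420 + 0.4000·70 + 0.9500·190) / 0.7490 = 296.70 / 0.7490 ≈ 396.13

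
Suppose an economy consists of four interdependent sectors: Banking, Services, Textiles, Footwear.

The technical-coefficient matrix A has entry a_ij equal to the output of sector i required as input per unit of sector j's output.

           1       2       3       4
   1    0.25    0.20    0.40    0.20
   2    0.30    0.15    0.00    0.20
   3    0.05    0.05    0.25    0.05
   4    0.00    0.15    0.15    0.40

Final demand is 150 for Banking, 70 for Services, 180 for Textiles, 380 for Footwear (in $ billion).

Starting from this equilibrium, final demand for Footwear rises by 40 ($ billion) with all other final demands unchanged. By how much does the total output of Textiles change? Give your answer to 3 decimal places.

I − A =
  [   0.75    -0.20    -0.40    -0.20]
  [  -0.30     0.85     0.00    -0.20]
  [  -0.05    -0.05     0.75    -0.05]
  [   0.00    -0.15    -0.15     0.60]
Compute the cofactors C_ij = (−1)^(i+j)·(3×3 minor ij) of I−A; the adjugate is their transpose:
adj(I−A) = Cᵀ =
  [ 0.352125   0.127500   0.223500   0.178500]
  [ 0.134250   0.318375   0.103500   0.159500]
  [ 0.035250   0.035625   0.315000   0.049875]
  [ 0.042375   0.088500   0.104625   0.410125]
det(I−A) = Σ_j (I−A)_1j·C_1j = (0.75)(0.352125) + (-0.20)(0.134250) + (-0.40)(0.035250) + (-0.20)(0.042375) = 0.21466875
(I − A)⁻¹ = adj(I−A) / det(I−A) ≈
  [   1.6403     0.5939     1.0411     0.8315]
  [   0.6254     1.4831     0.4821     0.7430]
  [   0.1642     0.1660     1.4674     0.2323]
  [   0.1974     0.4123     0.4874     1.9105]
Δx = (I − A)⁻¹ Δd with Δd having +40 in the Footwear component and 0 elsewhere.
So Δx_3 = L_34 · (+40), where L_34 = adj(I−A)_34 / det(I−A) = 0.049875 / 0.21466875.
Δx_3 = 0.049875 × (+40) / 0.21466875 = 1.995 / 0.21466875 ≈ 9.293.

Δx_3 = 9.293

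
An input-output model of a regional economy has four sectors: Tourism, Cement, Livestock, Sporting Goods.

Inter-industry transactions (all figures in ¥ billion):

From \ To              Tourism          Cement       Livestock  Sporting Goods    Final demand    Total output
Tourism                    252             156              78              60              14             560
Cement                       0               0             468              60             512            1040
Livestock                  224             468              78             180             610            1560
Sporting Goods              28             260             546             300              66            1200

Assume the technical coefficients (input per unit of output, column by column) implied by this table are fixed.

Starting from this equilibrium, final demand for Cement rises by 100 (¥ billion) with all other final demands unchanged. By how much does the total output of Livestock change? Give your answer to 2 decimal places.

Δx_3 = 102.79

Technical coefficients a_ij = z_ij / X_j:
  a_11 = 252/560 = 0.45, a_21 = 0/560 = 0.00, a_31 = 224/560 = 0.40, a_41 = 28/560 = 0.05
  a_12 = 156/1040 = 0.15, a_22 = 0/1040 = 0.00, a_32 = 468/1040 = 0.45, a_42 = 260/1040 = 0.25
  a_13 = 78/1560 = 0.05, a_23 = 468/1560 = 0.30, a_33 = 78/1560 = 0.05, a_43 = 546/1560 = 0.35
  a_14 = 60/1200 = 0.05, a_24 = 60/1200 = 0.05, a_34 = 180/1200 = 0.15, a_44 = 300/1200 = 0.25
I − A =
  [   0.55    -0.15    -0.05    -0.05]
  [   0.00     1.00    -0.30    -0.05]
  [  -0.40    -0.45     0.95    -0.15]
  [  -0.05    -0.25    -0.35     0.75]
Compute the cofactors C_ij = (−1)^(i+j)·(3×3 minor ij) of I−A; the adjugate is their transpose:
adj(I−A) = Cᵀ =
  [ 0.527750   0.137500   0.094500   0.063250]
  [ 0.101625   0.338250   0.132750   0.055875]
  [ 0.303625   0.256250   0.402750   0.117875]
  [ 0.210750   0.241500   0.238500   0.410250]
det(I−A) = Σ_j (I−A)_1j·C_1j = (0.55)(0.527750) + (-0.15)(0.101625) + (-0.05)(0.303625) + (-0.05)(0.210750) = 0.2493
(I − A)⁻¹ = adj(I−A) / det(I−A) ≈
  [   2.1169     0.5515     0.3791     0.2537]
  [   0.4076     1.3568     0.5325     0.2241]
  [   1.2179     1.0279     1.6155     0.4728]
  [   0.8454     0.9687     0.9567     1.6456]
Δx = (I − A)⁻¹ Δd with Δd having +100 in the Cement component and 0 elsewhere.
So Δx_3 = L_32 · (+100), where L_32 = adj(I−A)_32 / det(I−A) = 0.256250 / 0.2493.
Δx_3 = 0.256250 × (+100) / 0.2493 = 25.625 / 0.2493 ≈ 102.79.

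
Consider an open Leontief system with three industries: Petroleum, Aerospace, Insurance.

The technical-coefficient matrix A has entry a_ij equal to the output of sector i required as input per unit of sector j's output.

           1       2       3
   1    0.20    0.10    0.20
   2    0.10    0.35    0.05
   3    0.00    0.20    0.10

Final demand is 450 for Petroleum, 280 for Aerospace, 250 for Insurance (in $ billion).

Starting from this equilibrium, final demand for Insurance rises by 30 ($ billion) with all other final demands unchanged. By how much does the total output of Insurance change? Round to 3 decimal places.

Δx_3 = 34.228

I − A =
  [   0.80    -0.10    -0.20]
  [  -0.10     0.65    -0.05]
  [   0.00    -0.20     0.90]
Cofactors of I−A, C_ij = (−1)^(i+j)·(minor ij) (rows/columns in the sector order above):
  C_11 = (0.65)(0.90) − (-0.05)(-0.20) = 0.5750
  C_12 = −[(-0.10)(0.90) − (-0.05)(0.00)] = 0.0900
  C_13 = (-0.10)(-0.20) − (0.65)(0.00) = 0.0200
  C_21 = −[(-0.10)(0.90) − (-0.20)(-0.20)] = 0.1300
  C_22 = (0.80)(0.90) − (-0.20)(0.00) = 0.7200
  C_23 = −[(0.80)(-0.20) − (-0.10)(0.00)] = 0.1600
  C_31 = (-0.10)(-0.05) − (-0.20)(0.65) = 0.1350
  C_32 = −[(0.80)(-0.05) − (-0.20)(-0.10)] = 0.0600
  C_33 = (0.80)(0.65) − (-0.10)(-0.10) = 0.5100
det(I−A) = Σ_j (I−A)_1j·C_1j = (0.80)(0.5750) + (-0.10)(0.0900) + (-0.20)(0.0200) = 0.4470
adj(I−A) = Cᵀ =
  [ 0.5750   0.1300   0.1350]
  [ 0.0900   0.7200   0.0600]
  [ 0.0200   0.1600   0.5100]
(I − A)⁻¹ = adj(I−A) / det(I−A) ≈
  [   1.2864     0.2908     0.3020]
  [   0.2013     1.6107     0.1342]
  [   0.0447     0.3579     1.1409]
Δx = (I − A)⁻¹ Δd with Δd having +30 in the Insurance component and 0 elsewhere.
So Δx_3 = L_33 · (+30), where L_33 = adj(I−A)_33 / det(I−A) = 0.5100 / 0.4470.
Δx_3 = 0.5100 × (+30) / 0.4470 = 15.30 / 0.4470 ≈ 34.228.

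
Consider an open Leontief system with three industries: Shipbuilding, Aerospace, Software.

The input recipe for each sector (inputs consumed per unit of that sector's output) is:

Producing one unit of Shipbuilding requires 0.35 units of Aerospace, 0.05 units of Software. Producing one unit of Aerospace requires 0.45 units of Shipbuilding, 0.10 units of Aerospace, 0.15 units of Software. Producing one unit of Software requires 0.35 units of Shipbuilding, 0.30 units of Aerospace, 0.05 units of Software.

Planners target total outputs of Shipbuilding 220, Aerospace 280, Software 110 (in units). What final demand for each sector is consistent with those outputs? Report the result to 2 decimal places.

I − A =
  [   1.00    -0.45    -0.35]
  [  -0.35     0.90    -0.30]
  [  -0.05    -0.15     0.95]
d = (I − A) x:
  d_1 = (+1.00)·220 + (-0.45)·280 + (-0.35)·110 = 55.50
  d_2 = (-0.35)·220 + (+0.90)·280 + (-0.30)·110 = 142.00
  d_3 = (-0.05)·220 + (-0.15)·280 + (+0.95)·110 = 51.50

d_1 = 55.50, d_2 = 142.00, d_3 = 51.50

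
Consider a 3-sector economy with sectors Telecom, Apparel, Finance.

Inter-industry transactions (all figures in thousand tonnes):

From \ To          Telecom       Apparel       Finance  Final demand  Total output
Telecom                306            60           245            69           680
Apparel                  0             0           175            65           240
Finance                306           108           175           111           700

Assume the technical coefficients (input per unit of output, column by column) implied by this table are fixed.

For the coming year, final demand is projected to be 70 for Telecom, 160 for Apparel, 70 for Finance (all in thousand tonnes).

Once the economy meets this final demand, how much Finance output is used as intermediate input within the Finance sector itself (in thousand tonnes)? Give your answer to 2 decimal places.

z_33 = 193.33

Technical coefficients a_ij = z_ij / X_j:
  a_11 = 306/680 = 0.45, a_21 = 0/680 = 0.00, a_31 = 306/680 = 0.45
  a_12 = 60/240 = 0.25, a_22 = 0/240 = 0.00, a_32 = 108/240 = 0.45
  a_13 = 245/700 = 0.35, a_23 = 175/700 = 0.25, a_33 = 175/700 = 0.25
I − A =
  [   0.55    -0.25    -0.35]
  [   0.00     1.00    -0.25]
  [  -0.45    -0.45     0.75]
Cofactors of I−A, C_ij = (−1)^(i+j)·(minor ij) (rows/columns in the sector order above):
  C_11 = (1.00)(0.75) − (-0.25)(-0.45) = 0.6375
  C_12 = −[(0.00)(0.75) − (-0.25)(-0.45)] = 0.1125
  C_13 = (0.00)(-0.45) − (1.00)(-0.45) = 0.4500
  C_21 = −[(-0.25)(0.75) − (-0.35)(-0.45)] = 0.3450
  C_22 = (0.55)(0.75) − (-0.35)(-0.45) = 0.2550
  C_23 = −[(0.55)(-0.45) − (-0.25)(-0.45)] = 0.3600
  C_31 = (-0.25)(-0.25) − (-0.35)(1.00) = 0.4125
  C_32 = −[(0.55)(-0.25) − (-0.35)(0.00)] = 0.1375
  C_33 = (0.55)(1.00) − (-0.25)(0.00) = 0.5500
det(I−A) = Σ_j (I−A)_1j·C_1j = (0.55)(0.6375) + (-0.25)(0.1125) + (-0.35)(0.4500) = 0.1650
adj(I−A) = Cᵀ =
  [ 0.6375   0.3450   0.4125]
  [ 0.1125   0.2550   0.1375]
  [ 0.4500   0.3600   0.5500]
(I − A)⁻¹ = adj(I−A) / det(I−A) ≈
  [   3.8636     2.0909     2.5000]
  [   0.6818     1.5455     0.8333]
  [   2.7273     2.1818     3.3333]
First solve x = (I − A)⁻¹ d = adj(I−A)·d / det(I−A); in particular x_3 = (0.4500·70 + 0.3600·160 + 0.5500·70) / 0.1650 = 127.60 / 0.1650 ≈ 773.3333.
Intermediate flow from 3 to 3: z_33 = a_33 · x_3 = 0.25 × 127.60 / 0.1650 = 31.90 / 0.1650 ≈ 193.33.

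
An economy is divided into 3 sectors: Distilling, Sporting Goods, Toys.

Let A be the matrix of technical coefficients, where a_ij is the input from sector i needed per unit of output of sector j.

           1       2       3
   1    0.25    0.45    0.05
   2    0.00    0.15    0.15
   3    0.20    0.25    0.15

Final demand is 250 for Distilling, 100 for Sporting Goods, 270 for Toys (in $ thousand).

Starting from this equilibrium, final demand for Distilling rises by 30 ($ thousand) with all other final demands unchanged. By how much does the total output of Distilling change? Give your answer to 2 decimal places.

I − A =
  [   0.75    -0.45    -0.05]
  [   0.00     0.85    -0.15]
  [  -0.20    -0.25     0.85]
Cofactors of I−A, C_ij = (−1)^(i+j)·(minor ij) (rows/columns in the sector order above):
  C_11 = (0.85)(0.85) − (-0.15)(-0.25) = 0.6850
  C_12 = −[(0.00)(0.85) − (-0.15)(-0.20)] = 0.0300
  C_13 = (0.00)(-0.25) − (0.85)(-0.20) = 0.1700
  C_21 = −[(-0.45)(0.85) − (-0.05)(-0.25)] = 0.3950
  C_22 = (0.75)(0.85) − (-0.05)(-0.20) = 0.6275
  C_23 = −[(0.75)(-0.25) − (-0.45)(-0.20)] = 0.2775
  C_31 = (-0.45)(-0.15) − (-0.05)(0.85) = 0.1100
  C_32 = −[(0.75)(-0.15) − (-0.05)(0.00)] = 0.1125
  C_33 = (0.75)(0.85) − (-0.45)(0.00) = 0.6375
det(I−A) = Σ_j (I−A)_1j·C_1j = (0.75)(0.6850) + (-0.45)(0.0300) + (-0.05)(0.1700) = 0.49175
adj(I−A) = Cᵀ =
  [ 0.6850   0.3950   0.1100]
  [ 0.0300   0.6275   0.1125]
  [ 0.1700   0.2775   0.6375]
(I − A)⁻¹ = adj(I−A) / det(I−A) ≈
  [   1.3930     0.8033     0.2237]
  [   0.0610     1.2761     0.2288]
  [   0.3457     0.5643     1.2964]
Δx = (I − A)⁻¹ Δd with Δd having +30 in the Distilling component and 0 elsewhere.
So Δx_1 = L_11 · (+30), where L_11 = adj(I−A)_11 / det(I−A) = 0.6850 / 0.49175.
Δx_1 = 0.6850 × (+30) / 0.49175 = 20.55 / 0.49175 ≈ 41.79.

Δx_1 = 41.79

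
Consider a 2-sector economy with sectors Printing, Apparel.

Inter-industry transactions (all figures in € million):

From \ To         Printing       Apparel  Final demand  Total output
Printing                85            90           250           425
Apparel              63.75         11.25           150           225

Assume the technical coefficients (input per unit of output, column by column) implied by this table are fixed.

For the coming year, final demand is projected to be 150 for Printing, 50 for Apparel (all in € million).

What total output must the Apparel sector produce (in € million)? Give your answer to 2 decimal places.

Technical coefficients a_ij = z_ij / X_j:
  a_PP = 85/425 = 0.20, a_AP = 63.75/425 = 0.15
  a_PA = 90/225 = 0.40, a_AA = 11.25/225 = 0.05
I − A =
  [   0.80    -0.40]
  [  -0.15     0.95]
det(I−A) = (0.80)(0.95) − (-0.40)(-0.15) = 0.7000
adj(I−A) = [[0.95, 0.40], [0.15, 0.80]]
(I − A)⁻¹ = adj(I−A) / det(I−A) ≈
  [   1.3571     0.5714]
  [   0.2143     1.1429]
x = (I − A)⁻¹ d = adj(I−A)·d / det(I−A), with det(I−A) = 0.7000:
  x_P = (0.95·150 + 0.40·50) / 0.7000 = 162.50 / 0.7000 ≈ 232.14
  x_A = (0.15·150 + 0.80·50) / 0.7000 = 62.50 / 0.7000 ≈ 89.29

x_A = 89.29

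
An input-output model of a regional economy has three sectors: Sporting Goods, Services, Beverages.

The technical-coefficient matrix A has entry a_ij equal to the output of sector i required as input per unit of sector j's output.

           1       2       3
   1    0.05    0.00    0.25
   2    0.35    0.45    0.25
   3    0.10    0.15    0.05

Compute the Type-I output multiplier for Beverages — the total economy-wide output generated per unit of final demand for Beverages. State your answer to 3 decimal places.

m_3 = 2.270

I − A =
  [   0.95     0.00    -0.25]
  [  -0.35     0.55    -0.25]
  [  -0.10    -0.15     0.95]
Cofactors of I−A, C_ij = (−1)^(i+j)·(minor ij) (rows/columns in the sector order above):
  C_11 = (0.55)(0.95) − (-0.25)(-0.15) = 0.4850
  C_12 = −[(-0.35)(0.95) − (-0.25)(-0.10)] = 0.3575
  C_13 = (-0.35)(-0.15) − (0.55)(-0.10) = 0.1075
  C_21 = −[(0.00)(0.95) − (-0.25)(-0.15)] = 0.0375
  C_22 = (0.95)(0.95) − (-0.25)(-0.10) = 0.8775
  C_23 = −[(0.95)(-0.15) − (0.00)(-0.10)] = 0.1425
  C_31 = (0.00)(-0.25) − (-0.25)(0.55) = 0.1375
  C_32 = −[(0.95)(-0.25) − (-0.25)(-0.35)] = 0.3250
  C_33 = (0.95)(0.55) − (0.00)(-0.35) = 0.5225
det(I−A) = Σ_j (I−A)_1j·C_1j = (0.95)(0.4850) + (0.00)(0.3575) + (-0.25)(0.1075) = 0.433875
adj(I−A) = Cᵀ =
  [ 0.4850   0.0375   0.1375]
  [ 0.3575   0.8775   0.3250]
  [ 0.1075   0.1425   0.5225]
(I − A)⁻¹ = adj(I−A) / det(I−A) ≈
  [   1.1178     0.0864     0.3169]
  [   0.8240     2.0225     0.7491]
  [   0.2478     0.3284     1.2043]
The output multiplier for sector j is the column-j sum of the Leontief inverse (I − A)⁻¹ = adj(I−A) / det(I−A).
Column 3 of adj(I−A): (0.1375, 0.3250, 0.5225); det(I−A) = 0.433875.
m_3 = (0.1375 + 0.3250 + 0.5225) / 0.433875 = 0.985 / 0.433875 ≈ 2.270.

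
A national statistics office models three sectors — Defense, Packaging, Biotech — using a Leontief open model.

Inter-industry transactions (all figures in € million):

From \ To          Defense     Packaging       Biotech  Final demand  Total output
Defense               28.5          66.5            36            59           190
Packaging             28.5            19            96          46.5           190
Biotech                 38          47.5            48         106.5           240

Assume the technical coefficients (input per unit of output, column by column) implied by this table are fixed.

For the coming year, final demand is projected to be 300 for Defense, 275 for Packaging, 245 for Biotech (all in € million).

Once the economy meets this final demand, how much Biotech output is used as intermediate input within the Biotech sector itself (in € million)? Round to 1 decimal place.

Technical coefficients a_ij = z_ij / X_j:
  a_DD = 28.5/190 = 0.15, a_PD = 28.5/190 = 0.15, a_BD = 38/190 = 0.20
  a_DP = 66.5/190 = 0.35, a_PP = 19/190 = 0.10, a_BP = 47.5/190 = 0.25
  a_DB = 36/240 = 0.15, a_PB = 96/240 = 0.40, a_BB = 48/240 = 0.20
I − A =
  [   0.85    -0.35    -0.15]
  [  -0.15     0.90    -0.40]
  [  -0.20    -0.25     0.80]
Cofactors of I−A, C_ij = (−1)^(i+j)·(minor ij) (rows/columns in the sector order above):
  C_11 = (0.90)(0.80) − (-0.40)(-0.25) = 0.6200
  C_12 = −[(-0.15)(0.80) − (-0.40)(-0.20)] = 0.2000
  C_13 = (-0.15)(-0.25) − (0.90)(-0.20) = 0.2175
  C_21 = −[(-0.35)(0.80) − (-0.15)(-0.25)] = 0.3175
  C_22 = (0.85)(0.80) − (-0.15)(-0.20) = 0.6500
  C_23 = −[(0.85)(-0.25) − (-0.35)(-0.20)] = 0.2825
  C_31 = (-0.35)(-0.40) − (-0.15)(0.90) = 0.2750
  C_32 = −[(0.85)(-0.40) − (-0.15)(-0.15)] = 0.3625
  C_33 = (0.85)(0.90) − (-0.35)(-0.15) = 0.7125
det(I−A) = Σ_j (I−A)_1j·C_1j = (0.85)(0.6200) + (-0.35)(0.2000) + (-0.15)(0.2175) = 0.424375
adj(I−A) = Cᵀ =
  [ 0.6200   0.3175   0.2750]
  [ 0.2000   0.6500   0.3625]
  [ 0.2175   0.2825   0.7125]
(I − A)⁻¹ = adj(I−A) / det(I−A) ≈
  [   1.4610     0.7482     0.6480]
  [   0.4713     1.5317     0.8542]
  [   0.5125     0.6657     1.6789]
First solve x = (I − A)⁻¹ d = adj(I−A)·d / det(I−A); in particular x_B = (0.2175·300 + 0.2825·275 + 0.7125·245) / 0.424375 = 317.50 / 0.424375 ≈ 748.159.
Intermediate flow from B to B: z_BB = a_BB · x_B = 0.20 × 317.50 / 0.424375 = 63.50 / 0.424375 ≈ 149.6.

z_BB = 149.6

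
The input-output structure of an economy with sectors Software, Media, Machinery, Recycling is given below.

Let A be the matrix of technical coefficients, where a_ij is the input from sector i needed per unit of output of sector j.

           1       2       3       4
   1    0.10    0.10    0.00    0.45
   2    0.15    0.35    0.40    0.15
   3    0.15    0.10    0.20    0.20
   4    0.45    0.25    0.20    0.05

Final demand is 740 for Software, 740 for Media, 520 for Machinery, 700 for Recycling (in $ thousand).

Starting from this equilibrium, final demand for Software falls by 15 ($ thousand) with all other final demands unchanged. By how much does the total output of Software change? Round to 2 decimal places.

Δx_1 = -30.44

I − A =
  [   0.90    -0.10     0.00    -0.45]
  [  -0.15     0.65    -0.40    -0.15]
  [  -0.15    -0.10     0.80    -0.20]
  [  -0.45    -0.25    -0.20     0.95]
Compute the cofactors C_ij = (−1)^(i+j)·(3×3 minor ij) of I−A; the adjugate is their transpose:
adj(I−A) = Cᵀ =
  [ 0.377000   0.171000   0.144500   0.236000]
  [ 0.259500   0.472500   0.301500   0.261000]
  [ 0.174000   0.150375   0.352500   0.180375]
  [ 0.283500   0.237000   0.222000   0.414000]
det(I−A) = Σ_j (I−A)_1j·C_1j = (0.90)(0.377000) + (-0.10)(0.259500) + (0.00)(0.174000) + (-0.45)(0.283500) = 0.185775
(I − A)⁻¹ = adj(I−A) / det(I−A) ≈
  [   2.0293     0.9205     0.7778     1.2704]
  [   1.3969     2.5434     1.6229     1.4049]
  [   0.9366     0.8094     1.8975     0.9709]
  [   1.5260     1.2757     1.1950     2.2285]
Δx = (I − A)⁻¹ Δd with Δd having -15 in the Software component and 0 elsewhere.
So Δx_1 = L_11 · (-15), where L_11 = adj(I−A)_11 / det(I−A) = 0.377000 / 0.185775.
Δx_1 = 0.377000 × (-15) / 0.185775 = -5.655 / 0.185775 ≈ -30.44.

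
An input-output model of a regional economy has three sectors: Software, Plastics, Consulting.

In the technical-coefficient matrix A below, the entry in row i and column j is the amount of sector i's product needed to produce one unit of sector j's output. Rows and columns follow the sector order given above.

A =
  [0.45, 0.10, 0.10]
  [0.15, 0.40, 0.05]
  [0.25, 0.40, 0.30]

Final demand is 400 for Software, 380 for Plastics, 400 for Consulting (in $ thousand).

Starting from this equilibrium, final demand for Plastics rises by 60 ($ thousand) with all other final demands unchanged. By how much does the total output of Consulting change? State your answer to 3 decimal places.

Δx_3 = 78.505

I − A =
  [   0.55    -0.10    -0.10]
  [  -0.15     0.60    -0.05]
  [  -0.25    -0.40     0.70]
Cofactors of I−A, C_ij = (−1)^(i+j)·(minor ij) (rows/columns in the sector order above):
  C_11 = (0.60)(0.70) − (-0.05)(-0.40) = 0.4000
  C_12 = −[(-0.15)(0.70) − (-0.05)(-0.25)] = 0.1175
  C_13 = (-0.15)(-0.40) − (0.60)(-0.25) = 0.2100
  C_21 = −[(-0.10)(0.70) − (-0.10)(-0.40)] = 0.1100
  C_22 = (0.55)(0.70) − (-0.10)(-0.25) = 0.3600
  C_23 = −[(0.55)(-0.40) − (-0.10)(-0.25)] = 0.2450
  C_31 = (-0.10)(-0.05) − (-0.10)(0.60) = 0.0650
  C_32 = −[(0.55)(-0.05) − (-0.10)(-0.15)] = 0.0425
  C_33 = (0.55)(0.60) − (-0.10)(-0.15) = 0.3150
det(I−A) = Σ_j (I−A)_1j·C_1j = (0.55)(0.4000) + (-0.10)(0.1175) + (-0.10)(0.2100) = 0.18725
adj(I−A) = Cᵀ =
  [ 0.4000   0.1100   0.0650]
  [ 0.1175   0.3600   0.0425]
  [ 0.2100   0.2450   0.3150]
(I − A)⁻¹ = adj(I−A) / det(I−A) ≈
  [   2.1362     0.5874     0.3471]
  [   0.6275     1.9226     0.2270]
  [   1.1215     1.3084     1.6822]
Δx = (I − A)⁻¹ Δd with Δd having +60 in the Plastics component and 0 elsewhere.
So Δx_3 = L_32 · (+60), where L_32 = adj(I−A)_32 / det(I−A) = 0.2450 / 0.18725.
Δx_3 = 0.2450 × (+60) / 0.18725 = 14.70 / 0.18725 ≈ 78.505.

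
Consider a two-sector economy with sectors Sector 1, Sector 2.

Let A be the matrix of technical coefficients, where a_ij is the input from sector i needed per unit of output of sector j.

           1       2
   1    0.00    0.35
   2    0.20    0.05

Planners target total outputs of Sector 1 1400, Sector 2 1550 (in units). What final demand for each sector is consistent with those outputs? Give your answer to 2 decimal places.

I − A =
  [   1.00    -0.35]
  [  -0.20     0.95]
d = (I − A) x:
  d_1 = (+1.00)·1400 + (-0.35)·1550 = 857.50
  d_2 = (-0.20)·1400 + (+0.95)·1550 = 1192.50

d_1 = 857.50, d_2 = 1192.50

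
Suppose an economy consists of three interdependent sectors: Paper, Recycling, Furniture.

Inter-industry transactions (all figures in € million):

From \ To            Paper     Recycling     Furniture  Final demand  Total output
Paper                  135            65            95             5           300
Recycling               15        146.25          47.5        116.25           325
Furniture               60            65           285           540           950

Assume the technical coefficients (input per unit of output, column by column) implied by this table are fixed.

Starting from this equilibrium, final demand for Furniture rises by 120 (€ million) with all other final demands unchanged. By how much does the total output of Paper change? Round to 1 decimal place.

Technical coefficients a_ij = z_ij / X_j:
  a_PP = 135/300 = 0.45, a_RP = 15/300 = 0.05, a_FP = 60/300 = 0.20
  a_PR = 65/325 = 0.20, a_RR = 146.25/325 = 0.45, a_FR = 65/325 = 0.20
  a_PF = 95/950 = 0.10, a_RF = 47.5/950 = 0.05, a_FF = 285/950 = 0.30
I − A =
  [   0.55    -0.20    -0.10]
  [  -0.05     0.55    -0.05]
  [  -0.20    -0.20     0.70]
Cofactors of I−A, C_ij = (−1)^(i+j)·(minor ij) (rows/columns in the sector order above):
  C_11 = (0.55)(0.70) − (-0.05)(-0.20) = 0.3750
  C_12 = −[(-0.05)(0.70) − (-0.05)(-0.20)] = 0.0450
  C_13 = (-0.05)(-0.20) − (0.55)(-0.20) = 0.1200
  C_21 = −[(-0.20)(0.70) − (-0.10)(-0.20)] = 0.1600
  C_22 = (0.55)(0.70) − (-0.10)(-0.20) = 0.3650
  C_23 = −[(0.55)(-0.20) − (-0.20)(-0.20)] = 0.1500
  C_31 = (-0.20)(-0.05) − (-0.10)(0.55) = 0.0650
  C_32 = −[(0.55)(-0.05) − (-0.10)(-0.05)] = 0.0325
  C_33 = (0.55)(0.55) − (-0.20)(-0.05) = 0.2925
det(I−A) = Σ_j (I−A)_1j·C_1j = (0.55)(0.3750) + (-0.20)(0.0450) + (-0.10)(0.1200) = 0.18525
adj(I−A) = Cᵀ =
  [ 0.3750   0.1600   0.0650]
  [ 0.0450   0.3650   0.0325]
  [ 0.1200   0.1500   0.2925]
(I − A)⁻¹ = adj(I−A) / det(I−A) ≈
  [   2.0243     0.8637     0.3509]
  [   0.2429     1.9703     0.1754]
  [   0.6478     0.8097     1.5789]
Δx = (I − A)⁻¹ Δd with Δd having +120 in the Furniture component and 0 elsewhere.
So Δx_P = L_PF · (+120), where L_PF = adj(I−A)_PF / det(I−A) = 0.0650 / 0.18525.
Δx_P = 0.0650 × (+120) / 0.18525 = 7.80 / 0.18525 ≈ 42.1.

Δx_P = 42.1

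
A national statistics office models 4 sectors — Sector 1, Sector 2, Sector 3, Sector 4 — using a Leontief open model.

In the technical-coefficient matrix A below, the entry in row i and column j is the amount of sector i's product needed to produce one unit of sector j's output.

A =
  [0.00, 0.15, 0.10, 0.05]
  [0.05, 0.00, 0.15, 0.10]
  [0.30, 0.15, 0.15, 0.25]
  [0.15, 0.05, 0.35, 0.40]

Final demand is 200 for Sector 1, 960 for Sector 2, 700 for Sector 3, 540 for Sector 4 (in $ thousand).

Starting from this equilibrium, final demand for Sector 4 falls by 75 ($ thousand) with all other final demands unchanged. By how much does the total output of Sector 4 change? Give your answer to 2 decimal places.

Δx_4 = -167.00

I − A =
  [   1.00    -0.15    -0.10    -0.05]
  [  -0.05     1.00    -0.15    -0.10]
  [  -0.30    -0.15     0.85    -0.25]
  [  -0.15    -0.05    -0.35     0.60]
Compute the cofactors C_ij = (−1)^(i+j)·(3×3 minor ij) of I−A; the adjugate is their transpose:
adj(I−A) = Cᵀ =
  [ 0.397625   0.078375   0.096125   0.086250]
  [ 0.077000   0.389125   0.129250   0.125125]
  [ 0.223375   0.134750   0.580625   0.283000]
  [ 0.236125   0.130625   0.373500   0.783625]
det(I−A) = Σ_j (I−A)_1j·C_1j = (1.00)(0.397625) + (-0.15)(0.077000) + (-0.10)(0.223375) + (-0.05)(0.236125) = 0.35193125
(I − A)⁻¹ = adj(I−A) / det(I−A) ≈
  [   1.1298     0.2227     0.2731     0.2451]
  [   0.2188     1.1057     0.3673     0.3555]
  [   0.6347     0.3829     1.6498     0.8041]
  [   0.6709     0.3712     1.0613     2.2266]
Δx = (I − A)⁻¹ Δd with Δd having -75 in the Sector 4 component and 0 elsewhere.
So Δx_4 = L_44 · (-75), where L_44 = adj(I−A)_44 / det(I−A) = 0.783625 / 0.35193125.
Δx_4 = 0.783625 × (-75) / 0.35193125 = -58.771875 / 0.35193125 ≈ -167.00.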